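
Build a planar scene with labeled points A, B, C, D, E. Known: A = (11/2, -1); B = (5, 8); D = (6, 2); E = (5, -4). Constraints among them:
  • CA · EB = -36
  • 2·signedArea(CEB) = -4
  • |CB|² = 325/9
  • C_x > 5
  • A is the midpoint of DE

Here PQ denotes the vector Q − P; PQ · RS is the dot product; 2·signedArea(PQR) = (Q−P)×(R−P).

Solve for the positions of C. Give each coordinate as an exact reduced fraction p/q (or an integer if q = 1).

1. C_x = 16/3  [CA · EB = -36 ∩ 2·signedArea(CEB) = -4]
2. C_y = 2  [CA · EB = -36 ∩ 2·signedArea(CEB) = -4]
   → C = (16/3, 2)

C = (16/3, 2)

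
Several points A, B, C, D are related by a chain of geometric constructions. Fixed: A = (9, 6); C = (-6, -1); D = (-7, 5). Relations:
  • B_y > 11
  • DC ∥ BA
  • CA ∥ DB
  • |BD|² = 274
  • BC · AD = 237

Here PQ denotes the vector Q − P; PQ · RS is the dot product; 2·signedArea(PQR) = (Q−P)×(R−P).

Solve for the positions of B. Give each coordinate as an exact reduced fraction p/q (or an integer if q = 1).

1. B_x = 8  [DC ∥ BA ∩ CA ∥ DB]
2. B_y = 12  [DC ∥ BA ∩ CA ∥ DB]
   → B = (8, 12)

B = (8, 12)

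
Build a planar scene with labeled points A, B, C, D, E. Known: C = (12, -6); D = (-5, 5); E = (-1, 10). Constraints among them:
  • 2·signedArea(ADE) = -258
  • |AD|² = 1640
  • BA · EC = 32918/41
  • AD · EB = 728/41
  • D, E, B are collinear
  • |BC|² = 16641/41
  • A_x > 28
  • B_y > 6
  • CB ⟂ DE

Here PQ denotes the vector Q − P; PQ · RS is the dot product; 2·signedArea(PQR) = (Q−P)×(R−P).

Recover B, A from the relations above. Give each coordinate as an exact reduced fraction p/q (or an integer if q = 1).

1. B_x = -153/41  [D, E, B are collinear ∩ CB ⟂ DE]
2. B_y = 270/41  [D, E, B are collinear ∩ CB ⟂ DE]
   → B = (-153/41, 270/41)
3. A_x = 29  [2·signedArea(ADE) = -258 ∩ BA · EC = 32918/41]
4. A_y = -17  [2·signedArea(ADE) = -258 ∩ BA · EC = 32918/41]
   → A = (29, -17)

A = (29, -17)
B = (-153/41, 270/41)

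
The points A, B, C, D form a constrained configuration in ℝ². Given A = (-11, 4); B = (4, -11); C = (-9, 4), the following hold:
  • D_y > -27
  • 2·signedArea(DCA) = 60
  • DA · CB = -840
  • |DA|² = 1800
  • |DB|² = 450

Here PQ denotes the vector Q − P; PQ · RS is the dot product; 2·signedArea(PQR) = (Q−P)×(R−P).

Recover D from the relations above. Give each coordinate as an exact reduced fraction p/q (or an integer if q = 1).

1. D_x = 19  [2·signedArea(DCA) = 60 ∩ DA · CB = -840]
2. D_y = -26  [2·signedArea(DCA) = 60 ∩ DA · CB = -840]
   → D = (19, -26)

D = (19, -26)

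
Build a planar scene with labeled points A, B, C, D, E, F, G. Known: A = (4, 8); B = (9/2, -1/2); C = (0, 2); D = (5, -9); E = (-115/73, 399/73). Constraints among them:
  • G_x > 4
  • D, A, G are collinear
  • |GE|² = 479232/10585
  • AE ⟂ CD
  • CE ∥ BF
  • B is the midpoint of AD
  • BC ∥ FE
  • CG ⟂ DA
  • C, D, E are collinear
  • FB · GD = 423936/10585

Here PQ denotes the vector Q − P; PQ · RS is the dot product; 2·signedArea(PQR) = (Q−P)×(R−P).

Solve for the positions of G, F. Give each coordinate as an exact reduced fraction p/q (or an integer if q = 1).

1. G_x = 629/145  [D, A, G are collinear ∩ CG ⟂ DA]
2. G_y = 327/145  [D, A, G are collinear ∩ CG ⟂ DA]
   → G = (629/145, 327/145)
3. F_x = 427/146  [BC ∥ FE ∩ CE ∥ BF]
4. F_y = 433/146  [BC ∥ FE ∩ CE ∥ BF]
   → F = (427/146, 433/146)

F = (427/146, 433/146)
G = (629/145, 327/145)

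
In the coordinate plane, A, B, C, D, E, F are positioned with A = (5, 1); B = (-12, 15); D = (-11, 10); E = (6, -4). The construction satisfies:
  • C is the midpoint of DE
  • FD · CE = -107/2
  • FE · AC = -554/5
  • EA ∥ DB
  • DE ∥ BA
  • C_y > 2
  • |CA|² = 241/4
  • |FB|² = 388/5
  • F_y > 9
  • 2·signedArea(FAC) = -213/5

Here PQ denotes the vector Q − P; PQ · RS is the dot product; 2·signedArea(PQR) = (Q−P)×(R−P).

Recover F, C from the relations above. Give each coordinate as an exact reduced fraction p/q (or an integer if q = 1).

C = (-5/2, 3)
F = (-26/5, 47/5)

1. C_x = -5/2  [C is the midpoint of DE]
2. C_y = 3  [C is the midpoint of DE]
   → C = (-5/2, 3)
3. F_x = -26/5  [2·signedArea(FAC) = -213/5 ∩ FD · CE = -107/2]
4. F_y = 47/5  [2·signedArea(FAC) = -213/5 ∩ FD · CE = -107/2]
   → F = (-26/5, 47/5)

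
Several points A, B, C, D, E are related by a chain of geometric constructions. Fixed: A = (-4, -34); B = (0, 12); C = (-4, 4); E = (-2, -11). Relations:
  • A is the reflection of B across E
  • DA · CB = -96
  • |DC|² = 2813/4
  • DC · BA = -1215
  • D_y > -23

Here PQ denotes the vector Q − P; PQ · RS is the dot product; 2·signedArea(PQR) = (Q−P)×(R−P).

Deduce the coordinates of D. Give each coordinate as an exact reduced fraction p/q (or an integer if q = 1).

1. D_x = -3  [DA · CB = -96 ∩ DC · BA = -1215]
2. D_y = -45/2  [DA · CB = -96 ∩ DC · BA = -1215]
   → D = (-3, -45/2)

D = (-3, -45/2)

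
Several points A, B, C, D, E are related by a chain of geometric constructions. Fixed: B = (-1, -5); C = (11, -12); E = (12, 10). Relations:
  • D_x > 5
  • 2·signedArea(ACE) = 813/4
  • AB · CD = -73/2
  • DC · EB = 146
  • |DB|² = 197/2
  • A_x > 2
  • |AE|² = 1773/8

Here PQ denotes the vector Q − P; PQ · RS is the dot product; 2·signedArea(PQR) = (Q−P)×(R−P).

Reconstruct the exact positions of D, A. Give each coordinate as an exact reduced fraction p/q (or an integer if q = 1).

1. D_x = 11/2  [line 13·x + 15·y + -109 = 0 ∩ |DB|² = 197/2]
2. D_y = 5/2  [line 13·x + 15·y + -109 = 0 ∩ |DB|² = 197/2]
   → D = (11/2, 5/2)
3. A_x = 9/4  [AB · CD = -73/2 ∩ 2·signedArea(ACE) = 813/4]
4. A_y = -5/4  [AB · CD = -73/2 ∩ 2·signedArea(ACE) = 813/4]
   → A = (9/4, -5/4)

A = (9/4, -5/4)
D = (11/2, 5/2)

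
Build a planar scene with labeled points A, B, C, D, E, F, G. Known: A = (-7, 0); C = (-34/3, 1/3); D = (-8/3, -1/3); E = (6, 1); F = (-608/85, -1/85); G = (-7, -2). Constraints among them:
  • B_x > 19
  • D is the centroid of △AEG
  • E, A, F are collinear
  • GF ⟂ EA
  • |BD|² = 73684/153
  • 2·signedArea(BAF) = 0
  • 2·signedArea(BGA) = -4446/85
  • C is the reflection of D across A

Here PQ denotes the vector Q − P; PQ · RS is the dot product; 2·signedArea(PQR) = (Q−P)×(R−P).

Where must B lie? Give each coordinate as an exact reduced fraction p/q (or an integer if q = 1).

1. B_x = 1628/85  [2·signedArea(BAF) = 0 ∩ 2·signedArea(BGA) = -4446/85]
2. B_y = 171/85  [2·signedArea(BAF) = 0 ∩ 2·signedArea(BGA) = -4446/85]
   → B = (1628/85, 171/85)

B = (1628/85, 171/85)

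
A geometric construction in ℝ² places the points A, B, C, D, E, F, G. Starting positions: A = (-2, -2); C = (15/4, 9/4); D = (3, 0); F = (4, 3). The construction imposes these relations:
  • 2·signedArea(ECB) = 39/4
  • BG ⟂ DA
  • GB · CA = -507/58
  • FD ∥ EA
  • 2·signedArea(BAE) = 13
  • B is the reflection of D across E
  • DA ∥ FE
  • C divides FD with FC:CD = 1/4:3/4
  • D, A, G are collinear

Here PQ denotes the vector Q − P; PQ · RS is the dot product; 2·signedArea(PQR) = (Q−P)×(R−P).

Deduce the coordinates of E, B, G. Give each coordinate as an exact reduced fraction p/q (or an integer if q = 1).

B = (-5, 2)
E = (-1, 1)
G = (-93/29, -72/29)

1. E_x = -1  [FD ∥ EA ∩ DA ∥ FE]
2. E_y = 1  [FD ∥ EA ∩ DA ∥ FE]
   → E = (-1, 1)
3. B_x = -5  [B is the reflection of D across E]
4. B_y = 2  [B is the reflection of D across E]
   → B = (-5, 2)
5. G_x = -93/29  [D, A, G are collinear ∩ BG ⟂ DA]
6. G_y = -72/29  [D, A, G are collinear ∩ BG ⟂ DA]
   → G = (-93/29, -72/29)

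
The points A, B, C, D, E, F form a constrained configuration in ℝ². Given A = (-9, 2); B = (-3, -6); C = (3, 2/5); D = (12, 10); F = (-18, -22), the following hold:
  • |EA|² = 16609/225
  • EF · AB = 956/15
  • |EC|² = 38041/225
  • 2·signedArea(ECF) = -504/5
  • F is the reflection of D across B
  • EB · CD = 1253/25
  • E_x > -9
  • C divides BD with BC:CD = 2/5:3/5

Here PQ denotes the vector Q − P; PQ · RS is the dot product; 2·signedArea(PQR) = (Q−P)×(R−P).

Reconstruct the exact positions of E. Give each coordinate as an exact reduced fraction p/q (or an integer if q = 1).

1. E_x = -8  [EB · CD = 1253/25 ∩ 2·signedArea(ECF) = -504/5]
2. E_y = -98/15  [EB · CD = 1253/25 ∩ 2·signedArea(ECF) = -504/5]
   → E = (-8, -98/15)

E = (-8, -98/15)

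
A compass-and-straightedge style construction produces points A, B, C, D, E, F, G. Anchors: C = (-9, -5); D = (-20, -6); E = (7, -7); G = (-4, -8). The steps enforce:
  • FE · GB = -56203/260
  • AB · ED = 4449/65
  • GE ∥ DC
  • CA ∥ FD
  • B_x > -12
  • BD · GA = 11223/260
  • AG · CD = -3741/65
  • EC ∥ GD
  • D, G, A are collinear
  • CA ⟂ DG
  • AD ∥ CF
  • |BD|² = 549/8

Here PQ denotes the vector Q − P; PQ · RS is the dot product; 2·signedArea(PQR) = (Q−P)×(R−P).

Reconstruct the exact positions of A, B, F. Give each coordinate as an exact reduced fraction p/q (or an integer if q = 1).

A = (-604/65, -477/65)
B = (-47/4, -21/4)
F = (-1281/65, -238/65)

1. A_x = -604/65  [D, G, A are collinear ∩ CA ⟂ DG]
2. A_y = -477/65  [D, G, A are collinear ∩ CA ⟂ DG]
   → A = (-604/65, -477/65)
3. B_x = -47/4  [BD · GA = 11223/260 ∩ AB · ED = 4449/65]
4. B_y = -21/4  [BD · GA = 11223/260 ∩ AB · ED = 4449/65]
   → B = (-47/4, -21/4)
5. F_x = -1281/65  [CA ∥ FD ∩ AD ∥ CF]
6. F_y = -238/65  [CA ∥ FD ∩ AD ∥ CF]
   → F = (-1281/65, -238/65)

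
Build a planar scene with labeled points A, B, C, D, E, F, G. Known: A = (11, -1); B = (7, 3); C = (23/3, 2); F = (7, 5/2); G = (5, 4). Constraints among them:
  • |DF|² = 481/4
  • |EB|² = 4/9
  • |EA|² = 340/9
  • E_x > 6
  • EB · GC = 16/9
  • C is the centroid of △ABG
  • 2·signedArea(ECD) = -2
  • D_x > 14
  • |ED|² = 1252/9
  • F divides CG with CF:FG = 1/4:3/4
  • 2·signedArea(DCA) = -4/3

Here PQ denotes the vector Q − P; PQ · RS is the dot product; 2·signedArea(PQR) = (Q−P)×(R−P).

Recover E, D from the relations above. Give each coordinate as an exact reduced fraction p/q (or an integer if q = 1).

D = (15, -5)
E = (19/3, 3)

1. E_x = 19/3  [line -8/3·x + 2·y + 98/9 = 0 ∩ |EA|² = 340/9]
2. E_y = 3  [line -8/3·x + 2·y + 98/9 = 0 ∩ |EA|² = 340/9]
   → E = (19/3, 3)
3. D_x = 15  [2·signedArea(ECD) = -2 ∩ 2·signedArea(DCA) = -4/3]
4. D_y = -5  [2·signedArea(ECD) = -2 ∩ 2·signedArea(DCA) = -4/3]
   → D = (15, -5)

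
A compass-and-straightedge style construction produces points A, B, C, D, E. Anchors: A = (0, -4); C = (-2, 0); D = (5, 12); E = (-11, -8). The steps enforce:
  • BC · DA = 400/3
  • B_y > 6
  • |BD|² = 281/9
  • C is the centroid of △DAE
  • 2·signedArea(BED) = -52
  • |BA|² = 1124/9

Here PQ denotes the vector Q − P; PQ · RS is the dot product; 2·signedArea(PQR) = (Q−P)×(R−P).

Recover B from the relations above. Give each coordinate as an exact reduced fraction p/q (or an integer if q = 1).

1. B_x = 10/3  [2·signedArea(BED) = -52 ∩ BC · DA = 400/3]
2. B_y = 20/3  [2·signedArea(BED) = -52 ∩ BC · DA = 400/3]
   → B = (10/3, 20/3)

B = (10/3, 20/3)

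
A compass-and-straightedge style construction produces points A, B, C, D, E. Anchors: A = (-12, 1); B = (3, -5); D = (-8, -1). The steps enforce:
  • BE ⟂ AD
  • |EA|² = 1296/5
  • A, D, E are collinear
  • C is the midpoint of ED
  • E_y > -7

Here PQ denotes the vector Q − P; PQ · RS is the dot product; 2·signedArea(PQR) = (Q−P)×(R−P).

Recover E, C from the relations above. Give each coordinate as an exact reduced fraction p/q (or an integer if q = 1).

1. E_x = 12/5  [A, D, E are collinear ∩ BE ⟂ AD]
2. E_y = -31/5  [A, D, E are collinear ∩ BE ⟂ AD]
   → E = (12/5, -31/5)
3. C_x = -14/5  [C is the midpoint of ED]
4. C_y = -18/5  [C is the midpoint of ED]
   → C = (-14/5, -18/5)

C = (-14/5, -18/5)
E = (12/5, -31/5)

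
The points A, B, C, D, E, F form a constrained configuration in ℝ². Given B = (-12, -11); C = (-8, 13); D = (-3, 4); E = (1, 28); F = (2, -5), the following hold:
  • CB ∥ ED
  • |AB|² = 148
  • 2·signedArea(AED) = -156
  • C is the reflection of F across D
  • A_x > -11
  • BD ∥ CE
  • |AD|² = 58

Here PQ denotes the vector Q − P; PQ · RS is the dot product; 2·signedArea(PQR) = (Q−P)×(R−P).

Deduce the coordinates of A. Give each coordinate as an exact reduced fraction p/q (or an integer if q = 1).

A = (-10, 1)

1. A_x = -10  [line 24·x + -4·y + 244 = 0 ∩ |AB|² = 148]
2. A_y = 1  [line 24·x + -4·y + 244 = 0 ∩ |AB|² = 148]
   → A = (-10, 1)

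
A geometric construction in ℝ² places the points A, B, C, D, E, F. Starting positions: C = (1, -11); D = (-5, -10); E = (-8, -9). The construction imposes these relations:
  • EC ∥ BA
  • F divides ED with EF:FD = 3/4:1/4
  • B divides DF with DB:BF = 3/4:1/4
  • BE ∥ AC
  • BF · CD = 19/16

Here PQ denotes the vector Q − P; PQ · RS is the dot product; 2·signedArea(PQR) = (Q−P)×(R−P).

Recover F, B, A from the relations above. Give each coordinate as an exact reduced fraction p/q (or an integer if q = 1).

A = (55/16, -189/16)
B = (-89/16, -157/16)
F = (-23/4, -39/4)

1. F_x = -23/4  [F divides ED with EF:FD = 3/4:1/4]
2. F_y = -39/4  [F divides ED with EF:FD = 3/4:1/4]
   → F = (-23/4, -39/4)
3. B_x = -89/16  [B divides DF with DB:BF = 3/4:1/4]
4. B_y = -157/16  [B divides DF with DB:BF = 3/4:1/4]
   → B = (-89/16, -157/16)
5. A_x = 55/16  [BE ∥ AC ∩ EC ∥ BA]
6. A_y = -189/16  [BE ∥ AC ∩ EC ∥ BA]
   → A = (55/16, -189/16)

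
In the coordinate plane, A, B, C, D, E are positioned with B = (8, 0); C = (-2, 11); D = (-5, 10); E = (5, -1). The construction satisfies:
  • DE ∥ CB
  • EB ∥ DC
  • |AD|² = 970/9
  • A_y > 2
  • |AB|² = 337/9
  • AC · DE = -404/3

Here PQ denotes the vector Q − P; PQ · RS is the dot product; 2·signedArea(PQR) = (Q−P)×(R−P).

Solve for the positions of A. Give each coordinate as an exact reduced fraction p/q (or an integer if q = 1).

A = (8/3, 3)

1. A_x = 8/3  [line -10·x + 11·y + -19/3 = 0 ∩ |AD|² = 970/9]
2. A_y = 3  [line -10·x + 11·y + -19/3 = 0 ∩ |AD|² = 970/9]
   → A = (8/3, 3)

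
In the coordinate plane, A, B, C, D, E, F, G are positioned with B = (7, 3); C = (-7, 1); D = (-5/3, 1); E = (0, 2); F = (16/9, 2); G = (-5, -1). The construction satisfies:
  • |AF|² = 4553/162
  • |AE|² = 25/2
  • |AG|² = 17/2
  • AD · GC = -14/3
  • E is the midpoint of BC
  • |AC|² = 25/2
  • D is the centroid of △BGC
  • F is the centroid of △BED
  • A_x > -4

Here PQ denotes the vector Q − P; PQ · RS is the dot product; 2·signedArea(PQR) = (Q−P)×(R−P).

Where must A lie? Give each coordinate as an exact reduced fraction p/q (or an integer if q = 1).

A = (-7/2, 3/2)

1. A_x = -7/2  [line 2·x + -2·y + 10 = 0 ∩ |AC|² = 25/2]
2. A_y = 3/2  [line 2·x + -2·y + 10 = 0 ∩ |AC|² = 25/2]
   → A = (-7/2, 3/2)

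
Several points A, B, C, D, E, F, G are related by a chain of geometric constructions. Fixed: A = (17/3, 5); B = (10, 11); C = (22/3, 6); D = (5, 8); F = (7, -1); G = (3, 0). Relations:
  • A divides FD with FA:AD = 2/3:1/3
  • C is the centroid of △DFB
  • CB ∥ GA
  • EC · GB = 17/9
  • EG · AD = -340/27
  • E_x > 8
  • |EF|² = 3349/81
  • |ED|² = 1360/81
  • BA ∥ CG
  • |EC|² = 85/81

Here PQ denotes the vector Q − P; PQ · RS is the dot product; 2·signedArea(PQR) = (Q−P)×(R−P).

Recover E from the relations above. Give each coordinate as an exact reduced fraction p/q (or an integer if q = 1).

E = (73/9, 16/3)

1. E_x = 73/9  [EG · AD = -340/27 ∩ EC · GB = 17/9]
2. E_y = 16/3  [EG · AD = -340/27 ∩ EC · GB = 17/9]
   → E = (73/9, 16/3)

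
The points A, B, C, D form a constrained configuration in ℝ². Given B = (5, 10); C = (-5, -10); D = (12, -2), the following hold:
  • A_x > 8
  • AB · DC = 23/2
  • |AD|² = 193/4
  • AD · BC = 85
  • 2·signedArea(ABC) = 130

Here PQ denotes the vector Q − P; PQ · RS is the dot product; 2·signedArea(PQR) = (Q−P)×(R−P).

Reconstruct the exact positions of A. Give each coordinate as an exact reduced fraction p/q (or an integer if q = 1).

A = (17/2, 4)

1. A_x = 17/2  [AB · DC = 23/2 ∩ AD · BC = 85]
2. A_y = 4  [AB · DC = 23/2 ∩ AD · BC = 85]
   → A = (17/2, 4)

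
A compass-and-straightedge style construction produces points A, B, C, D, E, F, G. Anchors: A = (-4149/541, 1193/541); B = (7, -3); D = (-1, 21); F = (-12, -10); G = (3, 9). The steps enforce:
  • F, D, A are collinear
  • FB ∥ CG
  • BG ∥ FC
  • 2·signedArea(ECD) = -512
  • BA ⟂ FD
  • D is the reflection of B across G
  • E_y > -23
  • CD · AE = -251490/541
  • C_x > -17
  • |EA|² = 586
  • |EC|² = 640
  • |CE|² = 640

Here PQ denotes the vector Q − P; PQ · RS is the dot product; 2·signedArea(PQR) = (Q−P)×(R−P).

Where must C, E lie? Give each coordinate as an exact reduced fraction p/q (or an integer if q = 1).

1. C_x = -16  [FB ∥ CG ∩ BG ∥ FC]
2. C_y = 2  [FB ∥ CG ∩ BG ∥ FC]
   → C = (-16, 2)
3. E_x = -8  [2·signedArea(ECD) = -512 ∩ CD · AE = -251490/541]
4. E_y = -22  [2·signedArea(ECD) = -512 ∩ CD · AE = -251490/541]
   → E = (-8, -22)

C = (-16, 2)
E = (-8, -22)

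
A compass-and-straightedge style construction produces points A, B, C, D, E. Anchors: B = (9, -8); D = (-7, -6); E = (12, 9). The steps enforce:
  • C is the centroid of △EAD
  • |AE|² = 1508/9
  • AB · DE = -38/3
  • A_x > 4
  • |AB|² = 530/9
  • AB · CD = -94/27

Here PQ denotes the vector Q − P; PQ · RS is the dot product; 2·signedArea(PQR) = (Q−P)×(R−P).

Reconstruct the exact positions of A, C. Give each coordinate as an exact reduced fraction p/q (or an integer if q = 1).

1. A_x = 14/3  [line -19·x + -15·y + 191/3 = 0 ∩ |AE|² = 1508/9]
2. A_y = -5/3  [line -19·x + -15·y + 191/3 = 0 ∩ |AE|² = 1508/9]
   → A = (14/3, -5/3)
3. C_x = 29/9  [AB · CD = -94/27 ∩ C is the centroid of △EAD]
4. C_y = 4/9  [AB · CD = -94/27 ∩ C is the centroid of △EAD]
   → C = (29/9, 4/9)

A = (14/3, -5/3)
C = (29/9, 4/9)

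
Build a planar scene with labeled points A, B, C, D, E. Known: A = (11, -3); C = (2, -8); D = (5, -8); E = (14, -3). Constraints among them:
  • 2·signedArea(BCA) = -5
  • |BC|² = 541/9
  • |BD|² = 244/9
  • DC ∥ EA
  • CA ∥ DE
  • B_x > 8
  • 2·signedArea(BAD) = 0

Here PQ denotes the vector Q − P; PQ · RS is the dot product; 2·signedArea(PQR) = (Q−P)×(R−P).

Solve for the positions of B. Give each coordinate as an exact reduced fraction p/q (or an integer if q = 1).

1. B_x = 9  [2·signedArea(BAD) = 0 ∩ 2·signedArea(BCA) = -5]
2. B_y = -14/3  [2·signedArea(BAD) = 0 ∩ 2·signedArea(BCA) = -5]
   → B = (9, -14/3)

B = (9, -14/3)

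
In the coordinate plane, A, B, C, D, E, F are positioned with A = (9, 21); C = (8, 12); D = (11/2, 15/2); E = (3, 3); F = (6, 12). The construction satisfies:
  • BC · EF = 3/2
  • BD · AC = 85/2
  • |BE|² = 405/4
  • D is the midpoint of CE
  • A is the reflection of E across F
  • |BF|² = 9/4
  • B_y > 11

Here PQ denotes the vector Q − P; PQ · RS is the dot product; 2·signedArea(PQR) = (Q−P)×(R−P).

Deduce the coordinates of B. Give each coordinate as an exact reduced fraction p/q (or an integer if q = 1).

1. B_x = 15/2  [BD · AC = 85/2 ∩ BC · EF = 3/2]
2. B_y = 12  [BD · AC = 85/2 ∩ BC · EF = 3/2]
   → B = (15/2, 12)

B = (15/2, 12)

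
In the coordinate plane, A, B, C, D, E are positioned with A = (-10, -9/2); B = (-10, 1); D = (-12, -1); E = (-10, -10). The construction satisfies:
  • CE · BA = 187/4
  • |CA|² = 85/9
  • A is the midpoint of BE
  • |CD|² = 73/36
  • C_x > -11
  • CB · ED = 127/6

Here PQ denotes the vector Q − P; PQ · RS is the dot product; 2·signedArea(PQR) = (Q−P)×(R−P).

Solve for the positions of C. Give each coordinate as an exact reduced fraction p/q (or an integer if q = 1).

1. C_x = -32/3  [CE · BA = 187/4 ∩ CB · ED = 127/6]
2. C_y = -3/2  [CE · BA = 187/4 ∩ CB · ED = 127/6]
   → C = (-32/3, -3/2)

C = (-32/3, -3/2)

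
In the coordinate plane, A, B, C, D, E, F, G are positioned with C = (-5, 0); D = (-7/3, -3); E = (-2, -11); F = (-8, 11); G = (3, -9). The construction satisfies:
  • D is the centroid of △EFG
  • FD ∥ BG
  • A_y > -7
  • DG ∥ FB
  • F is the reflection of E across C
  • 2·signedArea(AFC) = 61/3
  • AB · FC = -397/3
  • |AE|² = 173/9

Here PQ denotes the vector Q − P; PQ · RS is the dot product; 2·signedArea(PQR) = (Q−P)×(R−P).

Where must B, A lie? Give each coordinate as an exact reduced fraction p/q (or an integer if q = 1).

1. B_x = -8/3  [FD ∥ BG ∩ DG ∥ FB]
2. B_y = 5  [FD ∥ BG ∩ DG ∥ FB]
   → B = (-8/3, 5)
3. A_x = -4/3  [AB · FC = -397/3 ∩ 2·signedArea(AFC) = 61/3]
4. A_y = -20/3  [AB · FC = -397/3 ∩ 2·signedArea(AFC) = 61/3]
   → A = (-4/3, -20/3)

A = (-4/3, -20/3)
B = (-8/3, 5)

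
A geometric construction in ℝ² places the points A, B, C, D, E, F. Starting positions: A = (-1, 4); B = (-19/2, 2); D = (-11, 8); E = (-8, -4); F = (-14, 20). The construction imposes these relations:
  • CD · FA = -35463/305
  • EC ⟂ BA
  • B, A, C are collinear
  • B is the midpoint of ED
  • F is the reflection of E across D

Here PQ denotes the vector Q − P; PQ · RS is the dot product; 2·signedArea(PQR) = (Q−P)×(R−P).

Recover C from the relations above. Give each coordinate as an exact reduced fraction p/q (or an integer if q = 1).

C = (-2872/305, 616/305)

1. C_x = -2872/305  [B, A, C are collinear ∩ EC ⟂ BA]
2. C_y = 616/305  [B, A, C are collinear ∩ EC ⟂ BA]
   → C = (-2872/305, 616/305)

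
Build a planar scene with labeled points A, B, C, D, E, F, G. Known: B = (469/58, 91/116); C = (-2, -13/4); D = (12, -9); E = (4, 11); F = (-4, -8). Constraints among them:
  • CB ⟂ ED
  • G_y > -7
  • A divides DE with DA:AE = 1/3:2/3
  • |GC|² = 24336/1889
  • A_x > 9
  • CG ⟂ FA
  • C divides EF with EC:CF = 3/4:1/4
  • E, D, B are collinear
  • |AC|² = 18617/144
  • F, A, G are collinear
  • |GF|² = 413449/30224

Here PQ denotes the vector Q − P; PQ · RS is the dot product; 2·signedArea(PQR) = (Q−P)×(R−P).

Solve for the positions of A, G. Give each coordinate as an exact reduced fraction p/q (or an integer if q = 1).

A = (28/3, -7/3)
G = (-1126/1889, -49517/7556)

1. A_x = 28/3  [A divides DE with DA:AE = 1/3:2/3]
2. A_y = -7/3  [A divides DE with DA:AE = 1/3:2/3]
   → A = (28/3, -7/3)
3. G_x = -1126/1889  [F, A, G are collinear ∩ CG ⟂ FA]
4. G_y = -49517/7556  [F, A, G are collinear ∩ CG ⟂ FA]
   → G = (-1126/1889, -49517/7556)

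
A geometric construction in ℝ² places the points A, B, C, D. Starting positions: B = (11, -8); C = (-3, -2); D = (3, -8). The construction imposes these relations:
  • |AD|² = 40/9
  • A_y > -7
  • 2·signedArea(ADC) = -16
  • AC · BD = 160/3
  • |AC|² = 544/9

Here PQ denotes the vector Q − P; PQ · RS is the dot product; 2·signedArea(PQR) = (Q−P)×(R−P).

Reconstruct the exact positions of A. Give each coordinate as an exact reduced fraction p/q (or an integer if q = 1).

A = (11/3, -6)

1. A_x = 11/3  [2·signedArea(ADC) = -16 ∩ AC · BD = 160/3]
2. A_y = -6  [2·signedArea(ADC) = -16 ∩ AC · BD = 160/3]
   → A = (11/3, -6)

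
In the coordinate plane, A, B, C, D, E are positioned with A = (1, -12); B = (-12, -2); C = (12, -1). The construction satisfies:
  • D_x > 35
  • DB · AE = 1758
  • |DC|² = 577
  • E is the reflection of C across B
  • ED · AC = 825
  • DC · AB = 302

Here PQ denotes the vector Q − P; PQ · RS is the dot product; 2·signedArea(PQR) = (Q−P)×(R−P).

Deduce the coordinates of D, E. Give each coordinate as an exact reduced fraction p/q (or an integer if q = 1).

D = (36, 0)
E = (-36, -3)

1. D_x = 36  [line 13·x + -10·y + -468 = 0 ∩ |DC|² = 577]
2. D_y = 0  [line 13·x + -10·y + -468 = 0 ∩ |DC|² = 577]
   → D = (36, 0)
3. E_x = -36  [E is the reflection of C across B]
4. E_y = -3  [E is the reflection of C across B]
   → E = (-36, -3)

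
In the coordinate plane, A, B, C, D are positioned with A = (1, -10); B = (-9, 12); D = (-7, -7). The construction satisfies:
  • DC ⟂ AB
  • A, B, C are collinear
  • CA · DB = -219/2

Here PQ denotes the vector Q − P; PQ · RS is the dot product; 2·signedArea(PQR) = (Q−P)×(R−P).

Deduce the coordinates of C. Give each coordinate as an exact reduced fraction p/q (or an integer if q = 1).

1. C_x = -3/2  [A, B, C are collinear ∩ DC ⟂ AB]
2. C_y = -9/2  [A, B, C are collinear ∩ DC ⟂ AB]
   → C = (-3/2, -9/2)

C = (-3/2, -9/2)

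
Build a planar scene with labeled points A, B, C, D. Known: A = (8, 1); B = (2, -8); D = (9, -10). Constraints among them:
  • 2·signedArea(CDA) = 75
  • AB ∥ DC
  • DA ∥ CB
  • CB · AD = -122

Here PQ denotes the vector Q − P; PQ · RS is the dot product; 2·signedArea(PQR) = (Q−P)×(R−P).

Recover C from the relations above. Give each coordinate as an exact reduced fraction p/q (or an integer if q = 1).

1. C_x = 3  [DA ∥ CB ∩ AB ∥ DC]
2. C_y = -19  [DA ∥ CB ∩ AB ∥ DC]
   → C = (3, -19)

C = (3, -19)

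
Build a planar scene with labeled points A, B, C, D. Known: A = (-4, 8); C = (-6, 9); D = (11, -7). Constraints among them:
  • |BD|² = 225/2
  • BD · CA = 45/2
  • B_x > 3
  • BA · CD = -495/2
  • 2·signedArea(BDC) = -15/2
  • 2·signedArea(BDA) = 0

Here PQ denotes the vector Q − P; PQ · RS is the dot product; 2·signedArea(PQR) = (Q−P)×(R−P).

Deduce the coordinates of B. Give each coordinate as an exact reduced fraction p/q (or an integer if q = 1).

1. B_x = 7/2  [2·signedArea(BDA) = 0 ∩ 2·signedArea(BDC) = -15/2]
2. B_y = 1/2  [2·signedArea(BDA) = 0 ∩ 2·signedArea(BDC) = -15/2]
   → B = (7/2, 1/2)

B = (7/2, 1/2)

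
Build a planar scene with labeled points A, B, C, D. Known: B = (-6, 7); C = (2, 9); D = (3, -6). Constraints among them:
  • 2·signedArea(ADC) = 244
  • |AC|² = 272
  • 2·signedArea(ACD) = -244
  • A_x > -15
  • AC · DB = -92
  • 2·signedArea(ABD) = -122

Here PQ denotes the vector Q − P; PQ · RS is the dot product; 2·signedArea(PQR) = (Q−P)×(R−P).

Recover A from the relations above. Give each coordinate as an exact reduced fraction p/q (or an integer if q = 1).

1. A_x = -14  [2·signedArea(ACD) = -244 ∩ AC · DB = -92]
2. A_y = 5  [2·signedArea(ACD) = -244 ∩ AC · DB = -92]
   → A = (-14, 5)

A = (-14, 5)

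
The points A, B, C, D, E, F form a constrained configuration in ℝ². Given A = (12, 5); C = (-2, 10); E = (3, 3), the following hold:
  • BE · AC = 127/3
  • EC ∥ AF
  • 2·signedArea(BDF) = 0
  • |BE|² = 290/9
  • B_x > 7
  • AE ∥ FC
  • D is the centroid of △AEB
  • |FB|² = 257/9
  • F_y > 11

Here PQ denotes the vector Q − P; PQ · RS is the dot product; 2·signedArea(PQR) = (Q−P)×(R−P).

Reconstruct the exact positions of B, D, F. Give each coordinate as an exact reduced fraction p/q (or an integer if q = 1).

1. B_x = 22/3  [line 14·x + -5·y + -208/3 = 0 ∩ |BE|² = 290/9]
2. B_y = 20/3  [line 14·x + -5·y + -208/3 = 0 ∩ |BE|² = 290/9]
   → B = (22/3, 20/3)
3. D_x = 67/9  [D is the centroid of △AEB]
4. D_y = 44/9  [D is the centroid of △AEB]
   → D = (67/9, 44/9)
5. F_x = 7  [2·signedArea(BDF) = 0 ∩ AE ∥ FC]
6. F_y = 12  [2·signedArea(BDF) = 0 ∩ AE ∥ FC]
   → F = (7, 12)

B = (22/3, 20/3)
D = (67/9, 44/9)
F = (7, 12)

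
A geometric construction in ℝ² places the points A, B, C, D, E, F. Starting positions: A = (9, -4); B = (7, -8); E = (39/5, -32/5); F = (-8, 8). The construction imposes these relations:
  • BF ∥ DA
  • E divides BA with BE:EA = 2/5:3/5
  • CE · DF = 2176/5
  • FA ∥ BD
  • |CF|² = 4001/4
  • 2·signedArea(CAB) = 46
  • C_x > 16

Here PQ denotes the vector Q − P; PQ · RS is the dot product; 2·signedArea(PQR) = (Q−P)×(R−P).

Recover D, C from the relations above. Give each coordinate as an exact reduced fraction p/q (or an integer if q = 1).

C = (33/2, -12)
D = (24, -20)

1. D_x = 24  [BF ∥ DA ∩ FA ∥ BD]
2. D_y = -20  [BF ∥ DA ∩ FA ∥ BD]
   → D = (24, -20)
3. C_x = 33/2  [CE · DF = 2176/5 ∩ 2·signedArea(CAB) = 46]
4. C_y = -12  [CE · DF = 2176/5 ∩ 2·signedArea(CAB) = 46]
   → C = (33/2, -12)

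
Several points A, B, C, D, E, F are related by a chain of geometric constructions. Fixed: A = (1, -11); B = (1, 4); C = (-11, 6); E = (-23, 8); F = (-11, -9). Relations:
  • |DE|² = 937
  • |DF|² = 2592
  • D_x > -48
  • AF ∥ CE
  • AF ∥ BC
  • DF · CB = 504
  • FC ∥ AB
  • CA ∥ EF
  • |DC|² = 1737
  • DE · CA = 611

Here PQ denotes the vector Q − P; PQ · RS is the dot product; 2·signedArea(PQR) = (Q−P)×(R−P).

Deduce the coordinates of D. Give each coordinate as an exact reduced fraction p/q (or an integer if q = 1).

1. D_x = -47  [DF · CB = 504 ∩ DE · CA = 611]
2. D_y = 27  [DF · CB = 504 ∩ DE · CA = 611]
   → D = (-47, 27)

D = (-47, 27)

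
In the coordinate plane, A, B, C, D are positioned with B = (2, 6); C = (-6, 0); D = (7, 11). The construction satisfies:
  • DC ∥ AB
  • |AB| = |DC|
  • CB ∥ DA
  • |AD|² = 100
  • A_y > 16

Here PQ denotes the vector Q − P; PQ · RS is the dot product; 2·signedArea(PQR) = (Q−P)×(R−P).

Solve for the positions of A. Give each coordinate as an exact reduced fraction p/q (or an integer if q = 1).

A = (15, 17)

1. A_x = 15  [DC ∥ AB ∩ CB ∥ DA]
2. A_y = 17  [DC ∥ AB ∩ CB ∥ DA]
   → A = (15, 17)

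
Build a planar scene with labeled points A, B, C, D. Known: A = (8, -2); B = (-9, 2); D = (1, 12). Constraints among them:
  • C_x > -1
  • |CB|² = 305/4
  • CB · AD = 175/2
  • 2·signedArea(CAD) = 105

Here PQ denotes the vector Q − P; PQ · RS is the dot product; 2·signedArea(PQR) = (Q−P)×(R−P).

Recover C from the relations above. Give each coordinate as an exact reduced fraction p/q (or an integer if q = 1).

C = (-1/2, 0)

1. C_x = -1/2  [2·signedArea(CAD) = 105 ∩ CB · AD = 175/2]
2. C_y = 0  [2·signedArea(CAD) = 105 ∩ CB · AD = 175/2]
   → C = (-1/2, 0)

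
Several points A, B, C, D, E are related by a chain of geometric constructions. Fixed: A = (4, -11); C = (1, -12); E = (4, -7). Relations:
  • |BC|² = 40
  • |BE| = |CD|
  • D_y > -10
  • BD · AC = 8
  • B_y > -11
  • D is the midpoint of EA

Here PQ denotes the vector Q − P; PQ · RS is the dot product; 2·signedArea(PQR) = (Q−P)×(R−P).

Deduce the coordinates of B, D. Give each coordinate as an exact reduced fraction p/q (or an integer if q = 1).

B = (7, -10)
D = (4, -9)

1. D_x = 4  [D is the midpoint of EA]
2. D_y = -9  [D is the midpoint of EA]
   → D = (4, -9)
3. B_x = 7  [line 3·x + 1·y + -11 = 0 ∩ |BC|² = 40]
4. B_y = -10  [line 3·x + 1·y + -11 = 0 ∩ |BC|² = 40]
   → B = (7, -10)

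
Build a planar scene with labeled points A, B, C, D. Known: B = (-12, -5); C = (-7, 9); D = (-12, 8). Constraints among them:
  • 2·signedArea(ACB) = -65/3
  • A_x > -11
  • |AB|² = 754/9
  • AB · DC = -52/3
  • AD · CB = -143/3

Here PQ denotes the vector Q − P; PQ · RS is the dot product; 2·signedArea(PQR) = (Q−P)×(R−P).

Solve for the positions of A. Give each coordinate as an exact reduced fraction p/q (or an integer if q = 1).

1. A_x = -31/3  [AB · DC = -52/3 ∩ AD · CB = -143/3]
2. A_y = 4  [AB · DC = -52/3 ∩ AD · CB = -143/3]
   → A = (-31/3, 4)

A = (-31/3, 4)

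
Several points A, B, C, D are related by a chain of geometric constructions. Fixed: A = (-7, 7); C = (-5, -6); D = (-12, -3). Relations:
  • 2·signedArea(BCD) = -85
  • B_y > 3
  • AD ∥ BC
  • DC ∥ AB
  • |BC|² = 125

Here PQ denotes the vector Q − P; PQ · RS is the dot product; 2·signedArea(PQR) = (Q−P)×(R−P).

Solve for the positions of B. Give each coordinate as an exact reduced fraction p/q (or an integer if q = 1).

B = (0, 4)

1. B_x = 0  [AD ∥ BC ∩ DC ∥ AB]
2. B_y = 4  [AD ∥ BC ∩ DC ∥ AB]
   → B = (0, 4)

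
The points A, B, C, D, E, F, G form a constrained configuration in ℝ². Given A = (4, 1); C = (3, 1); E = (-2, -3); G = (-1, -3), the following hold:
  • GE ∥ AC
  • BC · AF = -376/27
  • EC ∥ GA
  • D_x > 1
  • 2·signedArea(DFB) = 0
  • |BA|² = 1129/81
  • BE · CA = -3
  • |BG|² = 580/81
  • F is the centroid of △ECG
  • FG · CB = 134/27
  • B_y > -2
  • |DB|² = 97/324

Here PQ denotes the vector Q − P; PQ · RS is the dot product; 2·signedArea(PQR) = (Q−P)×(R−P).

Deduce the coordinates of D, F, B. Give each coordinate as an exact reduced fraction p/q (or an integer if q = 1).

1. F_x = 0  [F is the centroid of △ECG]
2. F_y = -5/3  [F is the centroid of △ECG]
   → F = (0, -5/3)
3. B_x = 1  [BE · CA = -3 ∩ BC · AF = -376/27]
4. B_y = -11/9  [BE · CA = -3 ∩ BC · AF = -376/27]
   → B = (1, -11/9)
5. D_x = 3/2  [line -4/9·x + 1·y + 5/3 = 0 ∩ |DB|² = 97/324]
6. D_y = -1  [line -4/9·x + 1·y + 5/3 = 0 ∩ |DB|² = 97/324]
   → D = (3/2, -1)

B = (1, -11/9)
D = (3/2, -1)
F = (0, -5/3)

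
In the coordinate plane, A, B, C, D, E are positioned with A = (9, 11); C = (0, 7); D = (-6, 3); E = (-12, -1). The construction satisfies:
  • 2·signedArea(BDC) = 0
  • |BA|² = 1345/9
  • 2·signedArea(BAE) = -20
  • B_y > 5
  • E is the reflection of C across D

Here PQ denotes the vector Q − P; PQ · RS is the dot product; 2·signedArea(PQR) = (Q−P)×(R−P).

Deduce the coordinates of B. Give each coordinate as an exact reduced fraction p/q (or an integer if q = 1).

B = (-2, 17/3)

1. B_x = -2  [2·signedArea(BDC) = 0 ∩ 2·signedArea(BAE) = -20]
2. B_y = 17/3  [2·signedArea(BDC) = 0 ∩ 2·signedArea(BAE) = -20]
   → B = (-2, 17/3)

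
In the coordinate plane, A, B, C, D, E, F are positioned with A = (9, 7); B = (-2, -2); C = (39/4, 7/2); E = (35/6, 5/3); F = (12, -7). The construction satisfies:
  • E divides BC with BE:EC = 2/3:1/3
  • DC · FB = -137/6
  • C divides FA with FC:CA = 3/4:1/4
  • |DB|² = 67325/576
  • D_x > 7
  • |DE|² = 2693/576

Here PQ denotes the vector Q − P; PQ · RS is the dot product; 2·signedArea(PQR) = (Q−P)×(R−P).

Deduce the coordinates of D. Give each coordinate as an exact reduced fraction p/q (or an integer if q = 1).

D = (187/24, 31/12)

1. D_x = 187/24  [line 14·x + -5·y + -577/6 = 0 ∩ |DB|² = 67325/576]
2. D_y = 31/12  [line 14·x + -5·y + -577/6 = 0 ∩ |DB|² = 67325/576]
   → D = (187/24, 31/12)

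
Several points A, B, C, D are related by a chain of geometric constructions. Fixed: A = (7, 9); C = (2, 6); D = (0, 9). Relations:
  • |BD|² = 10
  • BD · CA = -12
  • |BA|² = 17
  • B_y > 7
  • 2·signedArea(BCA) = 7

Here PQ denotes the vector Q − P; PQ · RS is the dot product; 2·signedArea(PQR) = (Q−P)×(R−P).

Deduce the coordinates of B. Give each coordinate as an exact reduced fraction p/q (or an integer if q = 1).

B = (3, 8)

1. B_x = 3  [BD · CA = -12 ∩ 2·signedArea(BCA) = 7]
2. B_y = 8  [BD · CA = -12 ∩ 2·signedArea(BCA) = 7]
   → B = (3, 8)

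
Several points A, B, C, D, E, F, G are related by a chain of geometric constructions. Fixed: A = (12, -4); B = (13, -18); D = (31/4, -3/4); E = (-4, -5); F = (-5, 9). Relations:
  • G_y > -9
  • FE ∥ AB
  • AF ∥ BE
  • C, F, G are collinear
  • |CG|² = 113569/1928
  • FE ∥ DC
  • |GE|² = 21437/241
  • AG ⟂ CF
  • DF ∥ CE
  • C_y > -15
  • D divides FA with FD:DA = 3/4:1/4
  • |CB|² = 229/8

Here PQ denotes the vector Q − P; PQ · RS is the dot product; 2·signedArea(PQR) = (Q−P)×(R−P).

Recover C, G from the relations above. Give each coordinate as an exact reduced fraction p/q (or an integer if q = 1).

C = (35/4, -59/4)
G = (1182/241, -1954/241)

1. C_x = 35/4  [DF ∥ CE ∩ FE ∥ DC]
2. C_y = -59/4  [DF ∥ CE ∩ FE ∥ DC]
   → C = (35/4, -59/4)
3. G_x = 1182/241  [C, F, G are collinear ∩ AG ⟂ CF]
4. G_y = -1954/241  [C, F, G are collinear ∩ AG ⟂ CF]
   → G = (1182/241, -1954/241)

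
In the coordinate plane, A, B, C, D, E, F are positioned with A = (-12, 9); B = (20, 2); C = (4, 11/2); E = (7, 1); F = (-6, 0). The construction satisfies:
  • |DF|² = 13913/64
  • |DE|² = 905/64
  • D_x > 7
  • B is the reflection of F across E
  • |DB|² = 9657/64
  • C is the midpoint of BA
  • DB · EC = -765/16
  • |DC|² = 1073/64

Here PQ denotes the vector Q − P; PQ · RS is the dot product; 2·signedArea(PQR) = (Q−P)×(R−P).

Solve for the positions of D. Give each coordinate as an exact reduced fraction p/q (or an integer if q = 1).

D = (8, 37/8)

1. D_x = 8  [line 3·x + -9/2·y + -51/16 = 0 ∩ |DC|² = 1073/64]
2. D_y = 37/8  [line 3·x + -9/2·y + -51/16 = 0 ∩ |DC|² = 1073/64]
   → D = (8, 37/8)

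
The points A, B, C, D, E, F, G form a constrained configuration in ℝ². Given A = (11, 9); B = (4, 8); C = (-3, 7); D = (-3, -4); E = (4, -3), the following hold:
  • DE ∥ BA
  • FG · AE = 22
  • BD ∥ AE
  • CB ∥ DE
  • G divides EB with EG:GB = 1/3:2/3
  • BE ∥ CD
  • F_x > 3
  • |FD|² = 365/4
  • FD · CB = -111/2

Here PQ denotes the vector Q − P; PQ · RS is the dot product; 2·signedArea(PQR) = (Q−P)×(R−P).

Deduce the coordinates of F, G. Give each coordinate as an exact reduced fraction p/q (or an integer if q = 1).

1. G_x = 4  [G divides EB with EG:GB = 1/3:2/3]
2. G_y = 2/3  [G divides EB with EG:GB = 1/3:2/3]
   → G = (4, 2/3)
3. F_x = 4  [FG · AE = 22 ∩ FD · CB = -111/2]
4. F_y = 5/2  [FG · AE = 22 ∩ FD · CB = -111/2]
   → F = (4, 5/2)

F = (4, 5/2)
G = (4, 2/3)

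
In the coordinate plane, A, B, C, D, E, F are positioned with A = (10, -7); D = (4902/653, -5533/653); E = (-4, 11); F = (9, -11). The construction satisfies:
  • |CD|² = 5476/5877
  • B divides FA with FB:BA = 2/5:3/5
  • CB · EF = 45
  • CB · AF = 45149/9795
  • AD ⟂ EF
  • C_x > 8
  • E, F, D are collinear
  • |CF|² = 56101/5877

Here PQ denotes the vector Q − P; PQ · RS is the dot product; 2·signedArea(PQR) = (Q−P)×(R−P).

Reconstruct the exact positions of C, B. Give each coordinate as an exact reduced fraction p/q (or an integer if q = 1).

1. B_x = 47/5  [B divides FA with FB:BA = 2/5:3/5]
2. B_y = -47/5  [B divides FA with FB:BA = 2/5:3/5]
   → B = (47/5, -47/5)
3. C_x = 16334/1959  [CB · EF = 45 ∩ CB · AF = 45149/9795]
4. C_y = -15637/1959  [CB · EF = 45 ∩ CB · AF = 45149/9795]
   → C = (16334/1959, -15637/1959)

B = (47/5, -47/5)
C = (16334/1959, -15637/1959)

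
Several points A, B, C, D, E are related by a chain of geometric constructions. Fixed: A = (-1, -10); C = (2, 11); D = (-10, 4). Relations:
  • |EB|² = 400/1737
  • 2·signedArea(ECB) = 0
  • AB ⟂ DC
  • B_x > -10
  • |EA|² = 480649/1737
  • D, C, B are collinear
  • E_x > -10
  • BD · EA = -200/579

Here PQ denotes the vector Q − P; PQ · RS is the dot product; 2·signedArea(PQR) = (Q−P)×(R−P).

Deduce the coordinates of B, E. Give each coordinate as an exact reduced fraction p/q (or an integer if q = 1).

1. B_x = -1810/193  [D, C, B are collinear ∩ AB ⟂ DC]
2. B_y = 842/193  [D, C, B are collinear ∩ AB ⟂ DC]
   → B = (-1810/193, 842/193)
3. E_x = -1890/193  [2·signedArea(ECB) = 0 ∩ BD · EA = -200/579]
4. E_y = 2386/579  [2·signedArea(ECB) = 0 ∩ BD · EA = -200/579]
   → E = (-1890/193, 2386/579)

B = (-1810/193, 842/193)
E = (-1890/193, 2386/579)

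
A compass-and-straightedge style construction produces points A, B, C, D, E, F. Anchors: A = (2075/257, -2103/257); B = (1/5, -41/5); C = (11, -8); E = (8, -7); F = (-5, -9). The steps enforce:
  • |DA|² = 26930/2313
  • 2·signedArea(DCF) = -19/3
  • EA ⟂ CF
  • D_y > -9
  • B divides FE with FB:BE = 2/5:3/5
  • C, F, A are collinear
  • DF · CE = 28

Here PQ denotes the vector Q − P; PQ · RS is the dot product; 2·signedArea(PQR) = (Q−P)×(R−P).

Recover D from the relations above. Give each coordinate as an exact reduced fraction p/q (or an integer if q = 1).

1. D_x = 14/3  [DF · CE = 28 ∩ 2·signedArea(DCF) = -19/3]
2. D_y = -8  [DF · CE = 28 ∩ 2·signedArea(DCF) = -19/3]
   → D = (14/3, -8)

D = (14/3, -8)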